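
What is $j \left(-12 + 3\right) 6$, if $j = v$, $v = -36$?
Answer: $1944$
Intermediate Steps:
$j = -36$
$j \left(-12 + 3\right) 6 = - 36 \left(-12 + 3\right) 6 = \left(-36\right) \left(-9\right) 6 = 324 \cdot 6 = 1944$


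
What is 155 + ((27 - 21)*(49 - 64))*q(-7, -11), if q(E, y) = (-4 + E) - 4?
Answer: 1505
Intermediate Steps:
q(E, y) = -8 + E
155 + ((27 - 21)*(49 - 64))*q(-7, -11) = 155 + ((27 - 21)*(49 - 64))*(-8 - 7) = 155 + (6*(-15))*(-15) = 155 - 90*(-15) = 155 + 1350 = 1505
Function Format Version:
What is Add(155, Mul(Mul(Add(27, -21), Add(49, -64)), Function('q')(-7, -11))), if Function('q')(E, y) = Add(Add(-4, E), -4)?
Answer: 1505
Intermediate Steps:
Function('q')(E, y) = Add(-8, E)
Add(155, Mul(Mul(Add(27, -21), Add(49, -64)), Function('q')(-7, -11))) = Add(155, Mul(Mul(Add(27, -21), Add(49, -64)), Add(-8, -7))) = Add(155, Mul(Mul(6, -15), -15)) = Add(155, Mul(-90, -15)) = Add(155, 1350) = 1505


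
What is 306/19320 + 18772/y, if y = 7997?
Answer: 60853687/25750340 ≈ 2.3632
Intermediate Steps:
306/19320 + 18772/y = 306/19320 + 18772/7997 = 306*(1/19320) + 18772*(1/7997) = 51/3220 + 18772/7997 = 60853687/25750340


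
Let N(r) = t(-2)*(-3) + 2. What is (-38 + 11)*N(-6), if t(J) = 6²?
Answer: 2862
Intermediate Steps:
t(J) = 36
N(r) = -106 (N(r) = 36*(-3) + 2 = -108 + 2 = -106)
(-38 + 11)*N(-6) = (-38 + 11)*(-106) = -27*(-106) = 2862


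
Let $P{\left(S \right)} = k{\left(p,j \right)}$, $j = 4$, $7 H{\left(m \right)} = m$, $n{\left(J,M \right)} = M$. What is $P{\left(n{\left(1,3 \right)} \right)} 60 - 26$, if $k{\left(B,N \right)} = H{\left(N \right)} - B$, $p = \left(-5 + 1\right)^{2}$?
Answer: $- \frac{6662}{7} \approx -951.71$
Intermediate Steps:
$H{\left(m \right)} = \frac{m}{7}$
$p = 16$ ($p = \left(-4\right)^{2} = 16$)
$k{\left(B,N \right)} = - B + \frac{N}{7}$ ($k{\left(B,N \right)} = \frac{N}{7} - B = - B + \frac{N}{7}$)
$P{\left(S \right)} = - \frac{108}{7}$ ($P{\left(S \right)} = \left(-1\right) 16 + \frac{1}{7} \cdot 4 = -16 + \frac{4}{7} = - \frac{108}{7}$)
$P{\left(n{\left(1,3 \right)} \right)} 60 - 26 = \left(- \frac{108}{7}\right) 60 - 26 = - \frac{6480}{7} - 26 = - \frac{6662}{7}$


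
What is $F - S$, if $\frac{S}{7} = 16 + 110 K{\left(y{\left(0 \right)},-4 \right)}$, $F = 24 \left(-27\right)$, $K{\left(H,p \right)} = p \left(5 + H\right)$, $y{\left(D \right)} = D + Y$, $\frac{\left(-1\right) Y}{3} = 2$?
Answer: $-3840$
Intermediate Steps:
$Y = -6$ ($Y = \left(-3\right) 2 = -6$)
$y{\left(D \right)} = -6 + D$ ($y{\left(D \right)} = D - 6 = -6 + D$)
$F = -648$
$S = 3192$ ($S = 7 \left(16 + 110 \left(- 4 \left(5 + \left(-6 + 0\right)\right)\right)\right) = 7 \left(16 + 110 \left(- 4 \left(5 - 6\right)\right)\right) = 7 \left(16 + 110 \left(\left(-4\right) \left(-1\right)\right)\right) = 7 \left(16 + 110 \cdot 4\right) = 7 \left(16 + 440\right) = 7 \cdot 456 = 3192$)
$F - S = -648 - 3192 = -3840$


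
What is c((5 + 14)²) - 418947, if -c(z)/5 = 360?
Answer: -420747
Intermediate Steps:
c(z) = -1800 (c(z) = -5*360 = -1800)
c((5 + 14)²) - 418947 = -1800 - 418947 = -420747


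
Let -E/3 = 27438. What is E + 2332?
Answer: -79982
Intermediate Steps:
E = -82314 (E = -3*27438 = -82314)
E + 2332 = -82314 + 2332 = -79982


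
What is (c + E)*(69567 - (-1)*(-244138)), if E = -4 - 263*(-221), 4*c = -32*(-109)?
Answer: -10298117861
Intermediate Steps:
c = 872 (c = (-32*(-109))/4 = (1/4)*3488 = 872)
E = 58119 (E = -4 + 58123 = 58119)
(c + E)*(69567 - (-1)*(-244138)) = (872 + 58119)*(69567 - (-1)*(-244138)) = 58991*(69567 - 1*244138) = 58991*(69567 - 244138) = 58991*(-174571) = -10298117861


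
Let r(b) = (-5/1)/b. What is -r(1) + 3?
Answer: 8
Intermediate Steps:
r(b) = -5/b (r(b) = (-5*1)/b = -5/b)
-r(1) + 3 = -(-5)/1 + 3 = -(-5) + 3 = -1*(-5) + 3 = 5 + 3 = 8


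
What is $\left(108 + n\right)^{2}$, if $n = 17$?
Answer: $15625$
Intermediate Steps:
$\left(108 + n\right)^{2} = \left(108 + 17\right)^{2} = 125^{2} = 15625$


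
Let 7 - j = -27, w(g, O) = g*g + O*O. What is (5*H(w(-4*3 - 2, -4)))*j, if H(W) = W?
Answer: 36040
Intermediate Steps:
w(g, O) = O**2 + g**2 (w(g, O) = g**2 + O**2 = O**2 + g**2)
j = 34 (j = 7 - 1*(-27) = 7 + 27 = 34)
(5*H(w(-4*3 - 2, -4)))*j = (5*((-4)**2 + (-4*3 - 2)**2))*34 = (5*(16 + (-12 - 2)**2))*34 = (5*(16 + (-14)**2))*34 = (5*(16 + 196))*34 = (5*212)*34 = 1060*34 = 36040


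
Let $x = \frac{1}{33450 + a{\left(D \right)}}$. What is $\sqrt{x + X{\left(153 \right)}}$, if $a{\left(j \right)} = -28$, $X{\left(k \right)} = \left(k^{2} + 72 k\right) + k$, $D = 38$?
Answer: $\frac{\sqrt{38624666277974}}{33422} \approx 185.95$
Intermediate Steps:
$X{\left(k \right)} = k^{2} + 73 k$
$x = \frac{1}{33422}$ ($x = \frac{1}{33450 - 28} = \frac{1}{33422} \approx 2.992 \cdot 10^{-5}$)
$\sqrt{x + X{\left(153 \right)}} = \sqrt{\frac{1}{33422} + 153 \left(73 + 153\right)} = \sqrt{\frac{1}{33422} + 153 \cdot 226} = \sqrt{\frac{1}{33422} + 34578} = \sqrt{\frac{1155665917}{33422}} = \frac{\sqrt{38624666277974}}{33422}$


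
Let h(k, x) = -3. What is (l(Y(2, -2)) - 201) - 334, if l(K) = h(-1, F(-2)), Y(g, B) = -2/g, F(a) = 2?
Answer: -538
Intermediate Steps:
l(K) = -3
(l(Y(2, -2)) - 201) - 334 = (-3 - 201) - 334 = -204 - 334 = -538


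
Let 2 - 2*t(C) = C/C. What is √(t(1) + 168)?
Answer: √674/2 ≈ 12.981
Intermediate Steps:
t(C) = ½ (t(C) = 1 - C/(2*C) = 1 - ½*1 = 1 - ½ = ½)
√(t(1) + 168) = √(½ + 168) = √(337/2) = √674/2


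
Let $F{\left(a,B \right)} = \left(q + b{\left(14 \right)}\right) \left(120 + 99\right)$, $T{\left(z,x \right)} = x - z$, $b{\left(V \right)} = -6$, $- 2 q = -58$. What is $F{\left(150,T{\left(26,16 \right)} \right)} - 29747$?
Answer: $-24710$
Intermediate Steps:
$q = 29$ ($q = \left(- \frac{1}{2}\right) \left(-58\right) = 29$)
$F{\left(a,B \right)} = 5037$ ($F{\left(a,B \right)} = \left(29 - 6\right) \left(120 + 99\right) = 23 \cdot 219 = 5037$)
$F{\left(150,T{\left(26,16 \right)} \right)} - 29747 = 5037 - 29747 = -24710$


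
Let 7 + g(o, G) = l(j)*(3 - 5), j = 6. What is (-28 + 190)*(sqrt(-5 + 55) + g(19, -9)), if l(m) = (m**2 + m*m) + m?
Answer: -26406 + 810*sqrt(2) ≈ -25261.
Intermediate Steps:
l(m) = m + 2*m**2 (l(m) = (m**2 + m**2) + m = 2*m**2 + m = m + 2*m**2)
g(o, G) = -163 (g(o, G) = -7 + (6*(1 + 2*6))*(3 - 5) = -7 + (6*(1 + 12))*(-2) = -7 + (6*13)*(-2) = -7 + 78*(-2) = -7 - 156 = -163)
(-28 + 190)*(sqrt(-5 + 55) + g(19, -9)) = (-28 + 190)*(sqrt(-5 + 55) - 163) = 162*(sqrt(50) - 163) = 162*(5*sqrt(2) - 163) = 162*(-163 + 5*sqrt(2)) = -26406 + 810*sqrt(2)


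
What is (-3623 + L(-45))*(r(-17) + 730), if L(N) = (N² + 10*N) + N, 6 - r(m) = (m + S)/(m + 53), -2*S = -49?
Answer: -36960287/24 ≈ -1.5400e+6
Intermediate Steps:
S = 49/2 (S = -½*(-49) = 49/2 ≈ 24.500)
r(m) = 6 - (49/2 + m)/(53 + m) (r(m) = 6 - (m + 49/2)/(m + 53) = 6 - (49/2 + m)/(53 + m))
L(N) = N² + 11*N
(-3623 + L(-45))*(r(-17) + 730) = (-3623 - 45*(11 - 45))*((587 + 10*(-17))/(2*(53 - 17)) + 730) = (-3623 - 45*(-34))*((½)*(587 - 170)/36 + 730) = (-3623 + 1530)*((½)*(1/36)*417 + 730) = -2093*(139/24 + 730) = -2093*17659/24 = -36960287/24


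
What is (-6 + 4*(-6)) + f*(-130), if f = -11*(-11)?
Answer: -15760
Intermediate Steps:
f = 121
(-6 + 4*(-6)) + f*(-130) = (-6 + 4*(-6)) + 121*(-130) = (-6 - 24) - 15730 = -30 - 15730 = -15760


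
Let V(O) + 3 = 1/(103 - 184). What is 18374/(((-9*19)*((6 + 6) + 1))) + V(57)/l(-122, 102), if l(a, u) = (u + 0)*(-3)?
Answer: -25270864/3061071 ≈ -8.2556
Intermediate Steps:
l(a, u) = -3*u (l(a, u) = u*(-3) = -3*u)
V(O) = -244/81 (V(O) = -3 + 1/(103 - 184) = -3 + 1/(-81) = -3 - 1/81 = -244/81)
18374/(((-9*19)*((6 + 6) + 1))) + V(57)/l(-122, 102) = 18374/(((-9*19)*((6 + 6) + 1))) - 244/(81*((-3*102))) = 18374/((-171*(12 + 1))) - 244/81/(-306) = 18374/((-171*13)) - 244/81*(-1/306) = 18374/(-2223) + 122/12393 = 18374*(-1/2223) + 122/12393 = -18374/2223 + 122/12393 = -25270864/3061071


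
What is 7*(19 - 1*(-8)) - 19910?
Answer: -19721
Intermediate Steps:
7*(19 - 1*(-8)) - 19910 = 7*(19 + 8) - 19910 = 7*27 - 19910 = 189 - 19910 = -19721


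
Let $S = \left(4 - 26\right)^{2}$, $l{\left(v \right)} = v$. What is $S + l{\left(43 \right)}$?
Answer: $527$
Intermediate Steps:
$S = 484$ ($S = \left(-22\right)^{2} = 484$)
$S + l{\left(43 \right)} = 484 + 43 = 527$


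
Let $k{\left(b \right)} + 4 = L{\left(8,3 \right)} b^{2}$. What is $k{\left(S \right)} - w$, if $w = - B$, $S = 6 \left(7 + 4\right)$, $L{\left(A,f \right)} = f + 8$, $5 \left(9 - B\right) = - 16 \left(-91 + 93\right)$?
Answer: $\frac{239637}{5} \approx 47927.0$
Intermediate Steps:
$B = \frac{77}{5}$ ($B = 9 - \frac{\left(-16\right) \left(-91 + 93\right)}{5} = 9 - \frac{\left(-16\right) 2}{5} = 9 - - \frac{32}{5} = 9 + \frac{32}{5} = \frac{77}{5} \approx 15.4$)
$L{\left(A,f \right)} = 8 + f$
$S = 66$ ($S = 6 \cdot 11 = 66$)
$k{\left(b \right)} = -4 + 11 b^{2}$ ($k{\left(b \right)} = -4 + \left(8 + 3\right) b^{2} = -4 + 11 b^{2}$)
$w = - \frac{77}{5}$ ($w = \left(-1\right) \frac{77}{5} = - \frac{77}{5} \approx -15.4$)
$k{\left(S \right)} - w = \left(-4 + 11 \cdot 66^{2}\right) - - \frac{77}{5} = \left(-4 + 11 \cdot 4356\right) + \frac{77}{5} = \left(-4 + 47916\right) + \frac{77}{5} = 47912 + \frac{77}{5} = \frac{239637}{5}$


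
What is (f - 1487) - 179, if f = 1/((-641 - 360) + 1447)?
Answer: -743035/446 ≈ -1666.0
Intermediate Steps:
f = 1/446 (f = 1/(-1001 + 1447) = 1/446 ≈ 0.0022422)
(f - 1487) - 179 = (1/446 - 1487) - 179 = -663201/446 - 179 = -743035/446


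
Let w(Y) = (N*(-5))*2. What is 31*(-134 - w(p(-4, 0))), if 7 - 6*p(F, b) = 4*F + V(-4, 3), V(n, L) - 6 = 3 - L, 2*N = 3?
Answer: -3689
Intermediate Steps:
N = 3/2 (N = (½)*3 = 3/2 ≈ 1.5000)
V(n, L) = 9 - L (V(n, L) = 6 + (3 - L) = 9 - L)
p(F, b) = ⅙ - 2*F/3 (p(F, b) = 7/6 - (4*F + (9 - 1*3))/6 = 7/6 - (4*F + (9 - 3))/6 = 7/6 - (4*F + 6)/6 = 7/6 - (6 + 4*F)/6 = 7/6 + (-1 - 2*F/3) = ⅙ - 2*F/3)
w(Y) = -15 (w(Y) = ((3/2)*(-5))*2 = -15/2*2 = -15)
31*(-134 - w(p(-4, 0))) = 31*(-134 - 1*(-15)) = 31*(-134 + 15) = 31*(-119) = -3689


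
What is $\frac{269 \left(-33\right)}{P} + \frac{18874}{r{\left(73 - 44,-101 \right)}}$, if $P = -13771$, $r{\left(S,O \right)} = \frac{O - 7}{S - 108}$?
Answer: $\frac{10267076591}{743634} \approx 13807.0$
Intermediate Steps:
$r{\left(S,O \right)} = \frac{-7 + O}{-108 + S}$
$\frac{269 \left(-33\right)}{P} + \frac{18874}{r{\left(73 - 44,-101 \right)}} = \frac{269 \left(-33\right)}{-13771} + \frac{18874}{\frac{1}{-108 + \left(73 - 44\right)} \left(-7 - 101\right)} = \left(-8877\right) \left(- \frac{1}{13771}\right) + \frac{18874}{\frac{1}{-108 + 29} \left(-108\right)} = \frac{8877}{13771} + \frac{18874}{\frac{1}{-79} \left(-108\right)} = \frac{8877}{13771} + \frac{18874}{\left(- \frac{1}{79}\right) \left(-108\right)} = \frac{8877}{13771} + \frac{18874}{\frac{108}{79}} = \frac{8877}{13771} + 18874 \cdot \frac{79}{108} = \frac{8877}{13771} + \frac{745523}{54} = \frac{10267076591}{743634}$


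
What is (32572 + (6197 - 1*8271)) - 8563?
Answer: 21935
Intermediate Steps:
(32572 + (6197 - 1*8271)) - 8563 = (32572 + (6197 - 8271)) - 8563 = (32572 - 2074) - 8563 = 30498 - 8563 = 21935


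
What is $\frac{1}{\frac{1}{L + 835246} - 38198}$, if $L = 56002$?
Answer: $- \frac{891248}{34043891103} \approx -2.6179 \cdot 10^{-5}$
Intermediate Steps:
$\frac{1}{\frac{1}{L + 835246} - 38198} = \frac{1}{\frac{1}{56002 + 835246} - 38198} = \frac{1}{\frac{1}{891248} - 38198} = \frac{1}{- \frac{34043891103}{891248}} = - \frac{891248}{34043891103}$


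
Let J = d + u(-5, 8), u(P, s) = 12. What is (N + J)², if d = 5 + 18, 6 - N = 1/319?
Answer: 171034084/101761 ≈ 1680.7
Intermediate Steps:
N = 1913/319 (N = 6 - 1/319 = 1913/319 ≈ 5.9969)
d = 23
J = 35 (J = 23 + 12 = 35)
(N + J)² = (1913/319 + 35)² = (13078/319)² = 171034084/101761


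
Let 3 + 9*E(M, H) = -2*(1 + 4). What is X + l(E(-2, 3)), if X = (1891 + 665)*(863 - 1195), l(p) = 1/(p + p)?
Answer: -22063401/26 ≈ -8.4859e+5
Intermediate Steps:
E(M, H) = -13/9 (E(M, H) = -1/3 + (-2*(1 + 4))/9 = -1/3 + (-2*5)/9 = -1/3 + (1/9)*(-10) = -1/3 - 10/9 = -13/9)
l(p) = 1/(2*p)
X = -848592 (X = 2556*(-332) = -848592)
X + l(E(-2, 3)) = -848592 + 1/(2*(-13/9)) = -848592 + (1/2)*(-9/13) = -848592 - 9/26 = -22063401/26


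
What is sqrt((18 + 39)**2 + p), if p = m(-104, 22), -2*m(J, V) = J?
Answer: sqrt(3301) ≈ 57.454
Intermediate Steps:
m(J, V) = -J/2
p = 52 (p = -1/2*(-104) = 52)
sqrt((18 + 39)**2 + p) = sqrt((18 + 39)**2 + 52) = sqrt(57**2 + 52) = sqrt(3249 + 52) = sqrt(3301)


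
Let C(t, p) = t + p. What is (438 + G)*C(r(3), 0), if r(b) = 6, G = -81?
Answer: 2142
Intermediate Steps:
C(t, p) = p + t
(438 + G)*C(r(3), 0) = (438 - 81)*(0 + 6) = 357*6 = 2142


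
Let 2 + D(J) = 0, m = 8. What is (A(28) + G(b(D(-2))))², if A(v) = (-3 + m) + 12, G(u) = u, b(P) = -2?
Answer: 225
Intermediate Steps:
D(J) = -2 (D(J) = -2 + 0 = -2)
A(v) = 17 (A(v) = (-3 + 8) + 12 = 5 + 12 = 17)
(A(28) + G(b(D(-2))))² = (17 - 2)² = 15² = 225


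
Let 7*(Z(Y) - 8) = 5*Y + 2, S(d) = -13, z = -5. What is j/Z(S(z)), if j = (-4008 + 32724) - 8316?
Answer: -20400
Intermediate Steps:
Z(Y) = 58/7 + 5*Y/7 (Z(Y) = 8 + (5*Y + 2)/7 = 8 + (2 + 5*Y)/7 = 8 + (2/7 + 5*Y/7) = 58/7 + 5*Y/7)
j = 20400 (j = 28716 - 8316 = 20400)
j/Z(S(z)) = 20400/(58/7 + (5/7)*(-13)) = 20400/(58/7 - 65/7) = 20400/(-1) = 20400*(-1) = -20400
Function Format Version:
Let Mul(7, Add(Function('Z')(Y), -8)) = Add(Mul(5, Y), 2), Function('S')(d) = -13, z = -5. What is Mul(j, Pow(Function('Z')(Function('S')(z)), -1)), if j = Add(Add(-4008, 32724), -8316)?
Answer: -20400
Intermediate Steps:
Function('Z')(Y) = Add(Rational(58, 7), Mul(Rational(5, 7), Y)) (Function('Z')(Y) = Add(8, Mul(Rational(1, 7), Add(Mul(5, Y), 2))) = Add(8, Mul(Rational(1, 7), Add(2, Mul(5, Y)))) = Add(8, Add(Rational(2, 7), Mul(Rational(5, 7), Y))) = Add(Rational(58, 7), Mul(Rational(5, 7), Y)))
j = 20400 (j = Add(28716, -8316) = 20400)
Mul(j, Pow(Function('Z')(Function('S')(z)), -1)) = Mul(20400, Pow(Add(Rational(58, 7), Mul(Rational(5, 7), -13)), -1)) = Mul(20400, Pow(Add(Rational(58, 7), Rational(-65, 7)), -1)) = Mul(20400, Pow(-1, -1)) = Mul(20400, -1) = -20400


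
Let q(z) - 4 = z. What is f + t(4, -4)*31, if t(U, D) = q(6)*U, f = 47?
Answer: 1287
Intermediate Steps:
q(z) = 4 + z
t(U, D) = 10*U (t(U, D) = (4 + 6)*U = 10*U)
f + t(4, -4)*31 = 47 + (10*4)*31 = 47 + 40*31 = 47 + 1240 = 1287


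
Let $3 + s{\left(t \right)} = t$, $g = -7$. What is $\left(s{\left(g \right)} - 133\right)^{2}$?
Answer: $20449$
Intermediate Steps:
$s{\left(t \right)} = -3 + t$
$\left(s{\left(g \right)} - 133\right)^{2} = \left(\left(-3 - 7\right) - 133\right)^{2} = \left(-10 - 133\right)^{2} = \left(-143\right)^{2} = 20449$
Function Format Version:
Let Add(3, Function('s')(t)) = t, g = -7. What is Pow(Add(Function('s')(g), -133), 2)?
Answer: 20449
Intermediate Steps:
Function('s')(t) = Add(-3, t)
Pow(Add(Function('s')(g), -133), 2) = Pow(Add(Add(-3, -7), -133), 2) = Pow(Add(-10, -133), 2) = Pow(-143, 2) = 20449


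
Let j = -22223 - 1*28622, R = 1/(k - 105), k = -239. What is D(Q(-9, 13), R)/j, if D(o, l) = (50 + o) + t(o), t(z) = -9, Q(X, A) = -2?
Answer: -39/50845 ≈ -0.00076704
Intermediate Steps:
R = -1/344 (R = 1/(-239 - 105) = 1/(-344) = -1/344 ≈ -0.0029070)
D(o, l) = 41 + o (D(o, l) = (50 + o) - 9 = 41 + o)
j = -50845 (j = -22223 - 28622 = -50845)
D(Q(-9, 13), R)/j = (41 - 2)/(-50845) = 39*(-1/50845) = -39/50845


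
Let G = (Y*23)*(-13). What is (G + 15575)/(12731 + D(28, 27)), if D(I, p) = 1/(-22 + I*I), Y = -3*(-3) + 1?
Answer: 9589770/9701023 ≈ 0.98853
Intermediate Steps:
Y = 10 (Y = 9 + 1 = 10)
D(I, p) = 1/(-22 + I²)
G = -2990 (G = (10*23)*(-13) = 230*(-13) = -2990)
(G + 15575)/(12731 + D(28, 27)) = (-2990 + 15575)/(12731 + 1/(-22 + 28²)) = 12585/(12731 + 1/(-22 + 784)) = 12585/(12731 + 1/762) = 12585/(9701023/762) = 12585*(762/9701023) = 9589770/9701023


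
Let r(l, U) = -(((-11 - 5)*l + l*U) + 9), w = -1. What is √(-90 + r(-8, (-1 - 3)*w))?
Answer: I*√195 ≈ 13.964*I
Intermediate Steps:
r(l, U) = -9 + 16*l - U*l (r(l, U) = -((-16*l + U*l) + 9) = -(9 - 16*l + U*l) = -9 + 16*l - U*l)
√(-90 + r(-8, (-1 - 3)*w)) = √(-90 + (-9 + 16*(-8) - 1*(-1 - 3)*(-1)*(-8))) = √(-90 + (-9 - 128 - 1*(-4*(-1))*(-8))) = √(-90 + (-9 - 128 - 1*4*(-8))) = √(-90 + (-9 - 128 + 32)) = √(-90 - 105) = √(-195) = I*√195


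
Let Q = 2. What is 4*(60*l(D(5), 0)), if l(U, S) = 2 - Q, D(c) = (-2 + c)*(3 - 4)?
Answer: 0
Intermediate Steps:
D(c) = 2 - c (D(c) = (-2 + c)*(-1) = 2 - c)
l(U, S) = 0 (l(U, S) = 2 - 1*2 = 2 - 2 = 0)
4*(60*l(D(5), 0)) = 4*(60*0) = 4*0 = 0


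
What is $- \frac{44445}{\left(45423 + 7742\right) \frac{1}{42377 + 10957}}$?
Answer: $- \frac{474085926}{10633} \approx -44586.0$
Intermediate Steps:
$- \frac{44445}{\left(45423 + 7742\right) \frac{1}{42377 + 10957}} = - \frac{44445}{53165 \cdot \frac{1}{53334}} = - \frac{44445}{\frac{53165}{53334}} = \left(-44445\right) \frac{53334}{53165} = - \frac{474085926}{10633}$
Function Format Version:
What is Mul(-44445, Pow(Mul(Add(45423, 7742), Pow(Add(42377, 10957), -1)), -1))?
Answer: Rational(-474085926, 10633) ≈ -44586.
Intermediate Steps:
Mul(-44445, Pow(Mul(Add(45423, 7742), Pow(Add(42377, 10957), -1)), -1)) = Mul(-44445, Pow(Mul(53165, Pow(53334, -1)), -1)) = Mul(-44445, Pow(Mul(53165, Rational(1, 53334)), -1)) = Mul(-44445, Pow(Rational(53165, 53334), -1)) = Mul(-44445, Rational(53334, 53165)) = Rational(-474085926, 10633)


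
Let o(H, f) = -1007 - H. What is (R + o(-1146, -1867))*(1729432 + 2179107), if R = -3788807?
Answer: -14808156636052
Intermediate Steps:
(R + o(-1146, -1867))*(1729432 + 2179107) = (-3788807 + (-1007 - 1*(-1146)))*(1729432 + 2179107) = (-3788807 + (-1007 + 1146))*3908539 = (-3788807 + 139)*3908539 = -3788668*3908539 = -14808156636052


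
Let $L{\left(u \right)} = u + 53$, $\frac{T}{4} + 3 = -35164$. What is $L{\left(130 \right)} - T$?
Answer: $140851$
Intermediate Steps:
$T = -140668$ ($T = -12 + 4 \left(-35164\right) = -12 - 140656 = -140668$)
$L{\left(u \right)} = 53 + u$
$L{\left(130 \right)} - T = \left(53 + 130\right) - -140668 = 183 + 140668 = 140851$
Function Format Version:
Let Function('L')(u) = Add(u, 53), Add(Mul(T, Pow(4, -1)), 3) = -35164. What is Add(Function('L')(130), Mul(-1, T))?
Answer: 140851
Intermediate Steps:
T = -140668 (T = Add(-12, Mul(4, -35164)) = Add(-12, -140656) = -140668)
Function('L')(u) = Add(53, u)
Add(Function('L')(130), Mul(-1, T)) = Add(Add(53, 130), Mul(-1, -140668)) = Add(183, 140668) = 140851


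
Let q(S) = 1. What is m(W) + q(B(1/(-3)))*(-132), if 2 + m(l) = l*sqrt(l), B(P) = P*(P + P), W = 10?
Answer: -134 + 10*sqrt(10) ≈ -102.38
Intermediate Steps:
B(P) = 2*P**2 (B(P) = P*(2*P) = 2*P**2)
m(l) = -2 + l**(3/2) (m(l) = -2 + l*sqrt(l) = -2 + l**(3/2))
m(W) + q(B(1/(-3)))*(-132) = (-2 + 10**(3/2)) + 1*(-132) = (-2 + 10*sqrt(10)) - 132 = -134 + 10*sqrt(10)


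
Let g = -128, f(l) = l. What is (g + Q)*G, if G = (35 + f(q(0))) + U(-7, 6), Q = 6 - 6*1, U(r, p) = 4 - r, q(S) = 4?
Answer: -6400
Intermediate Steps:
Q = 0 (Q = 6 - 6 = 0)
G = 50 (G = (35 + 4) + (4 - 1*(-7)) = 39 + (4 + 7) = 39 + 11 = 50)
(g + Q)*G = (-128 + 0)*50 = -128*50 = -6400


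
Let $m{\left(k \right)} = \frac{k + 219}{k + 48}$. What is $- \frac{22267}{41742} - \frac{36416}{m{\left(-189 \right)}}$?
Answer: $\frac{35721690457}{208710} \approx 1.7115 \cdot 10^{5}$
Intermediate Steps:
$m{\left(k \right)} = \frac{219 + k}{48 + k}$
$- \frac{22267}{41742} - \frac{36416}{m{\left(-189 \right)}} = - \frac{22267}{41742} - \frac{36416}{\frac{1}{48 - 189} \left(219 - 189\right)} = \left(-22267\right) \frac{1}{41742} - \frac{36416}{\frac{1}{-141} \cdot 30} = - \frac{22267}{41742} - \frac{36416}{\left(- \frac{1}{141}\right) 30} = - \frac{22267}{41742} - \frac{36416}{- \frac{10}{47}} = - \frac{22267}{41742} - - \frac{855776}{5} = - \frac{22267}{41742} + \frac{855776}{5} = \frac{35721690457}{208710}$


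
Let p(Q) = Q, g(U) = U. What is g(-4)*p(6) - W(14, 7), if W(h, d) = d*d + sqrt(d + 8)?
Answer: -73 - sqrt(15) ≈ -76.873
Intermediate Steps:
W(h, d) = d**2 + sqrt(8 + d)
g(-4)*p(6) - W(14, 7) = -4*6 - (7**2 + sqrt(8 + 7)) = -24 - (49 + sqrt(15)) = -24 + (-49 - sqrt(15)) = -73 - sqrt(15)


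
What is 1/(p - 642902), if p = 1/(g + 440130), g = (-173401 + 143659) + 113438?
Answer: -523826/336768783051 ≈ -1.5554e-6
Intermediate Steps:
g = 83696 (g = -29742 + 113438 = 83696)
p = 1/523826 (p = 1/(83696 + 440130) = 1/523826 ≈ 1.9090e-6)
1/(p - 642902) = 1/(1/523826 - 642902) = 1/(-336768783051/523826) = -523826/336768783051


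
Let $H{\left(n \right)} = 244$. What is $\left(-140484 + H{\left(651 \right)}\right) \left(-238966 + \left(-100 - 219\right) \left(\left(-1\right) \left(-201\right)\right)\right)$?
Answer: $42504640400$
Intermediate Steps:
$\left(-140484 + H{\left(651 \right)}\right) \left(-238966 + \left(-100 - 219\right) \left(\left(-1\right) \left(-201\right)\right)\right) = \left(-140484 + 244\right) \left(-238966 + \left(-100 - 219\right) \left(\left(-1\right) \left(-201\right)\right)\right) = - 140240 \left(-238966 - 64119\right) = \left(-140240\right) \left(-303085\right) = 42504640400$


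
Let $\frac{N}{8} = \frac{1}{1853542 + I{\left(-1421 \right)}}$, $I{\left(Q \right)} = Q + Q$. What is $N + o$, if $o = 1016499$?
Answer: $\frac{470308674827}{462675} \approx 1.0165 \cdot 10^{6}$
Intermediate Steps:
$I{\left(Q \right)} = 2 Q$
$N = \frac{2}{462675}$ ($N = \frac{8}{1853542 + 2 \left(-1421\right)} = \frac{8}{1853542 - 2842} = \frac{8}{1850700} = 8 \cdot \frac{1}{1850700} = \frac{2}{462675} \approx 4.3227 \cdot 10^{-6}$)
$N + o = \frac{2}{462675} + 1016499 = \frac{470308674827}{462675}$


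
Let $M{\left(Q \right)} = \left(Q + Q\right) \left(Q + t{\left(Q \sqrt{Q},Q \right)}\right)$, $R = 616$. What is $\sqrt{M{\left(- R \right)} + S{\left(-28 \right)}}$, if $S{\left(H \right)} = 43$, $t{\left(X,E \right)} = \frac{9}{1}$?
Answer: $\sqrt{747867} \approx 864.79$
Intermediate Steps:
$t{\left(X,E \right)} = 9$ ($t{\left(X,E \right)} = 9 \cdot 1 = 9$)
$M{\left(Q \right)} = 2 Q \left(9 + Q\right)$ ($M{\left(Q \right)} = \left(Q + Q\right) \left(Q + 9\right) = 2 Q \left(9 + Q\right)$)
$\sqrt{M{\left(- R \right)} + S{\left(-28 \right)}} = \sqrt{2 \left(\left(-1\right) 616\right) \left(9 - 616\right) + 43} = \sqrt{2 \left(-616\right) \left(9 - 616\right) + 43} = \sqrt{2 \left(-616\right) \left(-607\right) + 43} = \sqrt{747824 + 43} = \sqrt{747867}$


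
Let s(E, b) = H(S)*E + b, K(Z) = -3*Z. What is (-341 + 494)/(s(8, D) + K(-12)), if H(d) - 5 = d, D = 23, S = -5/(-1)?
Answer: 153/139 ≈ 1.1007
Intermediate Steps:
S = 5 (S = -5*(-1) = 5)
H(d) = 5 + d
s(E, b) = b + 10*E (s(E, b) = (5 + 5)*E + b = 10*E + b = b + 10*E)
(-341 + 494)/(s(8, D) + K(-12)) = (-341 + 494)/((23 + 10*8) - 3*(-12)) = 153/((23 + 80) + 36) = 153/(103 + 36) = 153/139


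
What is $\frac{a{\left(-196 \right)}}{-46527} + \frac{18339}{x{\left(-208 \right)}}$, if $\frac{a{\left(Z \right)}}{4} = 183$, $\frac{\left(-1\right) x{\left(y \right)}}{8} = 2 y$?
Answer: $\frac{1678151}{305408} \approx 5.4948$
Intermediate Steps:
$x{\left(y \right)} = - 16 y$ ($x{\left(y \right)} = - 8 \cdot 2 y = - 16 y$)
$a{\left(Z \right)} = 732$ ($a{\left(Z \right)} = 4 \cdot 183 = 732$)
$\frac{a{\left(-196 \right)}}{-46527} + \frac{18339}{x{\left(-208 \right)}} = \frac{732}{-46527} + \frac{18339}{\left(-16\right) \left(-208\right)} = 732 \left(- \frac{1}{46527}\right) + \frac{18339}{3328} = - \frac{244}{15509} + 18339 \cdot \frac{1}{3328} = - \frac{244}{15509} + \frac{18339}{3328} = \frac{1678151}{305408}$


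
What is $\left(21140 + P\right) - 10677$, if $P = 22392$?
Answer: $32855$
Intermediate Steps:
$\left(21140 + P\right) - 10677 = \left(21140 + 22392\right) - 10677 = 43532 - 10677 = 32855$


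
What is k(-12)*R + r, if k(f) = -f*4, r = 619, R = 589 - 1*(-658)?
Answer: 60475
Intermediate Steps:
R = 1247 (R = 589 + 658 = 1247)
k(f) = -4*f
k(-12)*R + r = -4*(-12)*1247 + 619 = 48*1247 + 619 = 59856 + 619 = 60475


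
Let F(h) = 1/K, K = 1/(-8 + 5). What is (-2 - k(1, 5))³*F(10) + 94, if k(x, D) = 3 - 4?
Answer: 97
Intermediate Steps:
k(x, D) = -1
K = -⅓ (K = 1/(-3) = -⅓ ≈ -0.33333)
F(h) = -3 (F(h) = 1/(-⅓) = -3)
(-2 - k(1, 5))³*F(10) + 94 = (-2 - 1*(-1))³*(-3) + 94 = (-2 + 1)³*(-3) + 94 = (-1)³*(-3) + 94 = -1*(-3) + 94 = 3 + 94 = 97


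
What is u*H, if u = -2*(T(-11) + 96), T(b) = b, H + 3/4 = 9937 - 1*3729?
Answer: -2110465/2 ≈ -1.0552e+6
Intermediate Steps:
H = 24829/4 (H = -¾ + (9937 - 1*3729) = -¾ + (9937 - 3729) = -¾ + 6208 = 24829/4 ≈ 6207.3)
u = -170 (u = -2*(-11 + 96) = -2*85 = -170)
u*H = -170*24829/4 = -2110465/2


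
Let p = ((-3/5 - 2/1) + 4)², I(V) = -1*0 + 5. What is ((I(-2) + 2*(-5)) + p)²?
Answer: 5776/625 ≈ 9.2416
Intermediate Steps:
I(V) = 5 (I(V) = 0 + 5 = 5)
p = 49/25 (p = ((-3*⅕ - 2*1) + 4)² = ((-⅗ - 2) + 4)² = (-13/5 + 4)² = (7/5)² = 49/25 ≈ 1.9600)
((I(-2) + 2*(-5)) + p)² = ((5 + 2*(-5)) + 49/25)² = ((5 - 10) + 49/25)² = (-5 + 49/25)² = (-76/25)² = 5776/625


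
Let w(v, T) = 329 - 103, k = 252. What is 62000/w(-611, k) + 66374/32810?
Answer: 512305131/1853765 ≈ 276.36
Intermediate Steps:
w(v, T) = 226
62000/w(-611, k) + 66374/32810 = 62000/226 + 66374/32810 = 62000*(1/226) + 66374*(1/32810) = 31000/113 + 33187/16405 = 512305131/1853765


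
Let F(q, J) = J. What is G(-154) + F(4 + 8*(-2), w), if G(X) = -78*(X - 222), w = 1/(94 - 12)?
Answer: 2404897/82 ≈ 29328.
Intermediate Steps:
w = 1/82 ≈ 0.012195
G(X) = 17316 - 78*X (G(X) = -78*(-222 + X) = 17316 - 78*X)
G(-154) + F(4 + 8*(-2), w) = (17316 - 78*(-154)) + 1/82 = (17316 + 12012) + 1/82 = 29328 + 1/82 = 2404897/82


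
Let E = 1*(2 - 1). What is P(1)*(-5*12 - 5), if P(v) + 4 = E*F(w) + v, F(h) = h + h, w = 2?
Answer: -65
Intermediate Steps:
F(h) = 2*h
E = 1 (E = 1*1 = 1)
P(v) = v (P(v) = -4 + (1*(2*2) + v) = -4 + (1*4 + v) = -4 + (4 + v) = v)
P(1)*(-5*12 - 5) = 1*(-5*12 - 5) = 1*(-60 - 5) = 1*(-65) = -65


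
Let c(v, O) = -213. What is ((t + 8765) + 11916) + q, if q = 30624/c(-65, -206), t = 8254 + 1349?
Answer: 2139956/71 ≈ 30140.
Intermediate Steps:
t = 9603
q = -10208/71 (q = 30624/(-213) = 30624*(-1/213) = -10208/71 ≈ -143.77)
((t + 8765) + 11916) + q = ((9603 + 8765) + 11916) - 10208/71 = (18368 + 11916) - 10208/71 = 30284 - 10208/71 = 2139956/71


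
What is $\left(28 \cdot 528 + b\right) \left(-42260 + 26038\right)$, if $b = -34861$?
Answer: $325689094$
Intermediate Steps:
$\left(28 \cdot 528 + b\right) \left(-42260 + 26038\right) = \left(28 \cdot 528 - 34861\right) \left(-42260 + 26038\right) = \left(14784 - 34861\right) \left(-16222\right) = \left(-20077\right) \left(-16222\right) = 325689094$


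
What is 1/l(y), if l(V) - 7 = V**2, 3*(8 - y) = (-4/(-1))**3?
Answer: 9/1663 ≈ 0.0054119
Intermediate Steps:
y = -40/3 (y = 8 - (-4/(-1))**3/3 = 8 - (-4*(-1))**3/3 = 8 - 1/3*4**3 = 8 - 1/3*64 = 8 - 64/3 = -40/3 ≈ -13.333)
l(V) = 7 + V**2
1/l(y) = 1/(7 + (-40/3)**2) = 1/(7 + 1600/9) = 1/(1663/9) = 9/1663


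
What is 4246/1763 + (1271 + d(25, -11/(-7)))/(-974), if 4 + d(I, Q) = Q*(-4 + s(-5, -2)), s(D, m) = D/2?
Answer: 26878471/24040268 ≈ 1.1181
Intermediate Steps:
s(D, m) = D/2 (s(D, m) = D*(½) = D/2)
d(I, Q) = -4 - 13*Q/2 (d(I, Q) = -4 + Q*(-4 + (½)*(-5)) = -4 + Q*(-4 - 5/2) = -4 + Q*(-13/2) = -4 - 13*Q/2)
4246/1763 + (1271 + d(25, -11/(-7)))/(-974) = 4246/1763 + (1271 + (-4 - (-143)/(2*(-7))))/(-974) = 4246*(1/1763) + (1271 + (-4 - (-143)*(-1)/(2*7)))*(-1/974) = 4246/1763 + (1271 + (-4 - 13/2*11/7))*(-1/974) = 4246/1763 + (1271 + (-4 - 143/14))*(-1/974) = 4246/1763 + (1271 - 199/14)*(-1/974) = 4246/1763 + (17595/14)*(-1/974) = 4246/1763 - 17595/13636 = 26878471/24040268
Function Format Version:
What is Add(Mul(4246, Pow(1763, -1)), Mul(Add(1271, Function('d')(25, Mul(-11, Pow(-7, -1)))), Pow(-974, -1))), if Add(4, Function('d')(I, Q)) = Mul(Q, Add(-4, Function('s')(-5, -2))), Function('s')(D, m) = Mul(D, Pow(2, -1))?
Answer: Rational(26878471, 24040268) ≈ 1.1181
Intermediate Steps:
Function('s')(D, m) = Mul(Rational(1, 2), D) (Function('s')(D, m) = Mul(D, Rational(1, 2)) = Mul(Rational(1, 2), D))
Function('d')(I, Q) = Add(-4, Mul(Rational(-13, 2), Q)) (Function('d')(I, Q) = Add(-4, Mul(Q, Add(-4, Mul(Rational(1, 2), -5)))) = Add(-4, Mul(Q, Add(-4, Rational(-5, 2)))) = Add(-4, Mul(Q, Rational(-13, 2))) = Add(-4, Mul(Rational(-13, 2), Q)))
Add(Mul(4246, Pow(1763, -1)), Mul(Add(1271, Function('d')(25, Mul(-11, Pow(-7, -1)))), Pow(-974, -1))) = Add(Mul(4246, Pow(1763, -1)), Mul(Add(1271, Add(-4, Mul(Rational(-13, 2), Mul(-11, Pow(-7, -1))))), Pow(-974, -1))) = Add(Mul(4246, Rational(1, 1763)), Mul(Add(1271, Add(-4, Mul(Rational(-13, 2), Mul(-11, Rational(-1, 7))))), Rational(-1, 974))) = Add(Rational(4246, 1763), Mul(Add(1271, Add(-4, Mul(Rational(-13, 2), Rational(11, 7)))), Rational(-1, 974))) = Add(Rational(4246, 1763), Mul(Add(1271, Add(-4, Rational(-143, 14))), Rational(-1, 974))) = Add(Rational(4246, 1763), Mul(Add(1271, Rational(-199, 14)), Rational(-1, 974))) = Add(Rational(4246, 1763), Mul(Rational(17595, 14), Rational(-1, 974))) = Add(Rational(4246, 1763), Rational(-17595, 13636)) = Rational(26878471, 24040268)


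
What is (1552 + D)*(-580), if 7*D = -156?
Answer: -6210640/7 ≈ -8.8723e+5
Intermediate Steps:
D = -156/7 (D = (⅐)*(-156) = -156/7 ≈ -22.286)
(1552 + D)*(-580) = (1552 - 156/7)*(-580) = (10708/7)*(-580) = -6210640/7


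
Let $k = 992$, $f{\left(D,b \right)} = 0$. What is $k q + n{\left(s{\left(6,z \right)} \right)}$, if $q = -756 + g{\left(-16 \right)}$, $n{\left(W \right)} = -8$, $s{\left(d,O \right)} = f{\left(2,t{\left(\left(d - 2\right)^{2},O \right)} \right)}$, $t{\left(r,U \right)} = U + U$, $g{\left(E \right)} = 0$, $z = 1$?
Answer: $-749960$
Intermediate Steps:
$t{\left(r,U \right)} = 2 U$
$s{\left(d,O \right)} = 0$
$q = -756$ ($q = -756 + 0 = -756$)
$k q + n{\left(s{\left(6,z \right)} \right)} = 992 \left(-756\right) - 8 = -749952 - 8 = -749960$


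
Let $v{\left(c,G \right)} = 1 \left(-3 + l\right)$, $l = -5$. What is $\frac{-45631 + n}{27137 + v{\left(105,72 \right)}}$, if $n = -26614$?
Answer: $- \frac{72245}{27129} \approx -2.663$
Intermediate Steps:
$v{\left(c,G \right)} = -8$ ($v{\left(c,G \right)} = 1 \left(-3 - 5\right) = 1 \left(-8\right) = -8$)
$\frac{-45631 + n}{27137 + v{\left(105,72 \right)}} = \frac{-45631 - 26614}{27137 - 8} = - \frac{72245}{27129}$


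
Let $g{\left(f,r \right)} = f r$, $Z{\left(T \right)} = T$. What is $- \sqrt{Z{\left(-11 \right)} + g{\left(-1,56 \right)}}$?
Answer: $- i \sqrt{67} \approx - 8.1853 i$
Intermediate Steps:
$- \sqrt{Z{\left(-11 \right)} + g{\left(-1,56 \right)}} = - \sqrt{-11 - 56} = - \sqrt{-67} = - i \sqrt{67}$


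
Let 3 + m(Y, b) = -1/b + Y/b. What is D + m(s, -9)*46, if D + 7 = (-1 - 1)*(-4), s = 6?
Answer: -1463/9 ≈ -162.56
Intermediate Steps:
D = 1 (D = -7 + (-1 - 1)*(-4) = -7 - 2*(-4) = -7 + 8 = 1)
m(Y, b) = -3 - 1/b + Y/b (m(Y, b) = -3 + (-1/b + Y/b) = -3 - 1/b + Y/b)
D + m(s, -9)*46 = 1 + ((-1 + 6 - 3*(-9))/(-9))*46 = 1 - (-1 + 6 + 27)/9*46 = 1 - ⅑*32*46 = 1 - 32/9*46 = 1 - 1472/9 = -1463/9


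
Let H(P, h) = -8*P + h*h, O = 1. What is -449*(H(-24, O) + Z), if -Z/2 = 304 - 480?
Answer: -244705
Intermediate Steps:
H(P, h) = h**2 - 8*P (H(P, h) = -8*P + h**2 = h**2 - 8*P)
Z = 352 (Z = -2*(304 - 480) = -2*(-176) = 352)
-449*(H(-24, O) + Z) = -449*((1**2 - 8*(-24)) + 352) = -449*((1 + 192) + 352) = -449*(193 + 352) = -449*545 = -244705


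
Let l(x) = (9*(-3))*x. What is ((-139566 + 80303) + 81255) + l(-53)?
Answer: 23423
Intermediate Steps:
l(x) = -27*x
((-139566 + 80303) + 81255) + l(-53) = ((-139566 + 80303) + 81255) - 27*(-53) = (-59263 + 81255) + 1431 = 21992 + 1431 = 23423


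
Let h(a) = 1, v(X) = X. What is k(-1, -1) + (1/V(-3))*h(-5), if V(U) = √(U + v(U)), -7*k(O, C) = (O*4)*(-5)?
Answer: -20/7 - I*√6/6 ≈ -2.8571 - 0.40825*I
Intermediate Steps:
k(O, C) = 20*O/7 (k(O, C) = -O*4*(-5)/7 = -4*O*(-5)/7 = -(-20)*O/7 = 20*O/7)
V(U) = √2*√U (V(U) = √(U + U) = √(2*U) = √2*√U)
k(-1, -1) + (1/V(-3))*h(-5) = (20/7)*(-1) + (1/(√2*√(-3)))*1 = -20/7 + (1/(√2*(I*√3)))*1 = -20/7 + (1/(I*√6))*1 = -20/7 + (1*(-I*√6/6))*1 = -20/7 - I*√6/6*1 = -20/7 - I*√6/6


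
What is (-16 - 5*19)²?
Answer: 12321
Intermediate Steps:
(-16 - 5*19)² = (-16 - 95)² = (-111)² = 12321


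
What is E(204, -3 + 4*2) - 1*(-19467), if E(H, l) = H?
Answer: 19671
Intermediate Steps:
E(204, -3 + 4*2) - 1*(-19467) = 204 - 1*(-19467) = 204 + 19467 = 19671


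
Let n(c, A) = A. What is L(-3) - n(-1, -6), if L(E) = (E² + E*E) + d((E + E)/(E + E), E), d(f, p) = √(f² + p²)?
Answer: 24 + √10 ≈ 27.162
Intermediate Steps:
L(E) = √(1 + E²) + 2*E² (L(E) = (E² + E*E) + √(((E + E)/(E + E))² + E²) = (E² + E²) + √(((2*E)/((2*E)))² + E²) = 2*E² + √(((2*E)*(1/(2*E)))² + E²) = 2*E² + √(1² + E²) = 2*E² + √(1 + E²) = √(1 + E²) + 2*E²)
L(-3) - n(-1, -6) = (√(1 + (-3)²) + 2*(-3)²) - 1*(-6) = (√(1 + 9) + 2*9) + 6 = (√10 + 18) + 6 = (18 + √10) + 6 = 24 + √10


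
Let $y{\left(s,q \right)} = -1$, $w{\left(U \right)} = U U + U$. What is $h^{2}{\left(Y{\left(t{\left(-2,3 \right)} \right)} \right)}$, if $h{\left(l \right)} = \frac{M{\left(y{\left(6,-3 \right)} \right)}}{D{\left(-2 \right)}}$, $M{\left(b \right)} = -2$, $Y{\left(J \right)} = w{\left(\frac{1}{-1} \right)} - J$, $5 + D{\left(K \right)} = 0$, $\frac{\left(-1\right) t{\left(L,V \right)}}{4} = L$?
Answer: $\frac{4}{25} \approx 0.16$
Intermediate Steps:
$t{\left(L,V \right)} = - 4 L$
$w{\left(U \right)} = U + U^{2}$ ($w{\left(U \right)} = U^{2} + U = U + U^{2}$)
$D{\left(K \right)} = -5$ ($D{\left(K \right)} = -5 + 0 = -5$)
$Y{\left(J \right)} = - J$ ($Y{\left(J \right)} = \frac{1 + \frac{1}{-1}}{-1} - J = - (1 - 1) - J = \left(-1\right) 0 - J = 0 - J = - J$)
$h{\left(l \right)} = \frac{2}{5}$ ($h{\left(l \right)} = - \frac{2}{-5} = \left(-2\right) \left(- \frac{1}{5}\right) = \frac{2}{5}$)
$h^{2}{\left(Y{\left(t{\left(-2,3 \right)} \right)} \right)} = \left(\frac{2}{5}\right)^{2} = \frac{4}{25}$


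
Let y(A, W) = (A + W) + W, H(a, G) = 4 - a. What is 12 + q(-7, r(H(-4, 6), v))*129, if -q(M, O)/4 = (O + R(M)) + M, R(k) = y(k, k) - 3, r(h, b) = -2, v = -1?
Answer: 17040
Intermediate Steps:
y(A, W) = A + 2*W
R(k) = -3 + 3*k (R(k) = (k + 2*k) - 3 = 3*k - 3 = -3 + 3*k)
q(M, O) = 12 - 16*M - 4*O (q(M, O) = -4*((O + (-3 + 3*M)) + M) = -4*((-3 + O + 3*M) + M) = -4*(-3 + O + 4*M) = 12 - 16*M - 4*O)
12 + q(-7, r(H(-4, 6), v))*129 = 12 + (12 - 16*(-7) - 4*(-2))*129 = 12 + (12 + 112 + 8)*129 = 12 + 132*129 = 12 + 17028 = 17040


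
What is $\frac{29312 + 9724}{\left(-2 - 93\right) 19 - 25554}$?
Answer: $- \frac{39036}{27359} \approx -1.4268$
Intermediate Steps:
$\frac{29312 + 9724}{\left(-2 - 93\right) 19 - 25554} = \frac{39036}{\left(-95\right) 19 - 25554} = \frac{39036}{-1805 - 25554} = \frac{39036}{-27359} = 39036 \left(- \frac{1}{27359}\right) = - \frac{39036}{27359}$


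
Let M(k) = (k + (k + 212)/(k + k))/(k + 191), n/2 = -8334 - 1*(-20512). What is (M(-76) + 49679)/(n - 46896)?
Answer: -54273577/24624950 ≈ -2.2040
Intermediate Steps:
n = 24356 (n = 2*(-8334 - 1*(-20512)) = 2*(-8334 + 20512) = 2*12178 = 24356)
M(k) = (k + (212 + k)/(2*k))/(191 + k) (M(k) = (k + (212 + k)/((2*k)))/(191 + k) = (k + (212 + k)*(1/(2*k)))/(191 + k) = (k + (212 + k)/(2*k))/(191 + k))
(M(-76) + 49679)/(n - 46896) = ((106 + (-76)**2 + (1/2)*(-76))/((-76)*(191 - 76)) + 49679)/(24356 - 46896) = (-1/76*(106 + 5776 - 38)/115 + 49679)/(-22540) = (-1/76*1/115*5844 + 49679)*(-1/22540) = (-1461/2185 + 49679)*(-1/22540) = (108547154/2185)*(-1/22540) = -54273577/24624950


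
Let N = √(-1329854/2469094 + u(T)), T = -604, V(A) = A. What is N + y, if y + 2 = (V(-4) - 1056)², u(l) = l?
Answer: 1123598 + I*√921381085939305/1234547 ≈ 1.1236e+6 + 24.587*I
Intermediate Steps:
y = 1123598 (y = -2 + (-4 - 1056)² = -2 + (-1060)² = -2 + 1123600 = 1123598)
N = I*√921381085939305/1234547 (N = √(-1329854/2469094 - 604) = √(-1329854*1/2469094 - 604) = √(-664927/1234547 - 604) = √(-746331315/1234547) = I*√921381085939305/1234547 ≈ 24.587*I)
N + y = I*√921381085939305/1234547 + 1123598 = 1123598 + I*√921381085939305/1234547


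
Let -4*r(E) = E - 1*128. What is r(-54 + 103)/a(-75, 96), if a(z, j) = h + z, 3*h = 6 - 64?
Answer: -237/1132 ≈ -0.20936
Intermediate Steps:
h = -58/3 (h = (6 - 64)/3 = (⅓)*(-58) = -58/3 ≈ -19.333)
a(z, j) = -58/3 + z
r(E) = 32 - E/4 (r(E) = -(E - 1*128)/4 = -(E - 128)/4 = -(-128 + E)/4 = 32 - E/4)
r(-54 + 103)/a(-75, 96) = (32 - (-54 + 103)/4)/(-58/3 - 75) = (32 - ¼*49)/(-283/3) = (32 - 49/4)*(-3/283) = (79/4)*(-3/283) = -237/1132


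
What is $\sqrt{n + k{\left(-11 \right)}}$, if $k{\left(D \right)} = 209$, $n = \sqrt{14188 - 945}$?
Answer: $\sqrt{209 + \sqrt{13243}} \approx 18.002$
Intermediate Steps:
$n = \sqrt{13243} \approx 115.08$
$\sqrt{n + k{\left(-11 \right)}} = \sqrt{\sqrt{13243} + 209} = \sqrt{209 + \sqrt{13243}}$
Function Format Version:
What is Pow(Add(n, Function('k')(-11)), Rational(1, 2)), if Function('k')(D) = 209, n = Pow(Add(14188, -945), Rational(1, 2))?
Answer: Pow(Add(209, Pow(13243, Rational(1, 2))), Rational(1, 2)) ≈ 18.002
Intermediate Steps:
n = Pow(13243, Rational(1, 2)) ≈ 115.08
Pow(Add(n, Function('k')(-11)), Rational(1, 2)) = Pow(Add(Pow(13243, Rational(1, 2)), 209), Rational(1, 2)) = Pow(Add(209, Pow(13243, Rational(1, 2))), Rational(1, 2))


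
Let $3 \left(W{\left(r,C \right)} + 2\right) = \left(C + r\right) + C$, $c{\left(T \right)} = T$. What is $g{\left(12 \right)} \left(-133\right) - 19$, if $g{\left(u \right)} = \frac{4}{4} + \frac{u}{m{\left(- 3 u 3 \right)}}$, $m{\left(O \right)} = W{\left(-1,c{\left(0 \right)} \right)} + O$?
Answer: $- \frac{45524}{331} \approx -137.53$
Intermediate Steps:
$W{\left(r,C \right)} = -2 + \frac{r}{3} + \frac{2 C}{3}$ ($W{\left(r,C \right)} = -2 + \frac{\left(C + r\right) + C}{3} = -2 + \frac{r + 2 C}{3} = -2 + \left(\frac{r}{3} + \frac{2 C}{3}\right) = -2 + \frac{r}{3} + \frac{2 C}{3}$)
$m{\left(O \right)} = - \frac{7}{3} + O$ ($m{\left(O \right)} = \left(-2 + \frac{1}{3} \left(-1\right) + \frac{2}{3} \cdot 0\right) + O = \left(-2 - \frac{1}{3} + 0\right) + O = - \frac{7}{3} + O$)
$g{\left(u \right)} = 1 + \frac{u}{- \frac{7}{3} - 9 u}$ ($g{\left(u \right)} = \frac{4}{4} + \frac{u}{- \frac{7}{3} + - 3 u 3} = 4 \cdot \frac{1}{4} + \frac{u}{- \frac{7}{3} - 9 u} = 1 + \frac{u}{- \frac{7}{3} - 9 u}$)
$g{\left(12 \right)} \left(-133\right) - 19 = \frac{7 + 24 \cdot 12}{7 + 27 \cdot 12} \left(-133\right) - 19 = \frac{7 + 288}{7 + 324} \left(-133\right) - 19 = \frac{1}{331} \cdot 295 \left(-133\right) - 19 = \frac{295}{331} \left(-133\right) - 19 = - \frac{39235}{331} - 19 = - \frac{45524}{331}$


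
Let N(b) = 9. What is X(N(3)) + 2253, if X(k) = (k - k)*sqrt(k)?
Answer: 2253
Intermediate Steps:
X(k) = 0 (X(k) = 0*sqrt(k) = 0)
X(N(3)) + 2253 = 0 + 2253 = 2253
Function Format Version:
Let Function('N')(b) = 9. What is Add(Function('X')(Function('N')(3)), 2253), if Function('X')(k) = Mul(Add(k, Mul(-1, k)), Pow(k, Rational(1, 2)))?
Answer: 2253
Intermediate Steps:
Function('X')(k) = 0 (Function('X')(k) = Mul(0, Pow(k, Rational(1, 2))) = 0)
Add(Function('X')(Function('N')(3)), 2253) = Add(0, 2253) = 2253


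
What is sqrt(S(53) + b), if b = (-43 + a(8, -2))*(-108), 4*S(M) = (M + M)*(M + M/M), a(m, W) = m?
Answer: 3*sqrt(579) ≈ 72.187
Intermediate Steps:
S(M) = M*(1 + M)/2 (S(M) = ((M + M)*(M + M/M))/4 = ((2*M)*(M + 1))/4 = ((2*M)*(1 + M))/4 = (2*M*(1 + M))/4 = M*(1 + M)/2)
b = 3780 (b = (-43 + 8)*(-108) = -35*(-108) = 3780)
sqrt(S(53) + b) = sqrt((1/2)*53*(1 + 53) + 3780) = sqrt((1/2)*53*54 + 3780) = sqrt(1431 + 3780) = sqrt(5211) = 3*sqrt(579)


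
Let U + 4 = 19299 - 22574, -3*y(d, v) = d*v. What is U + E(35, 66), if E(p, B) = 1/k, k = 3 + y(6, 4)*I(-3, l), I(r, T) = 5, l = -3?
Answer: -121324/37 ≈ -3279.0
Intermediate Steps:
y(d, v) = -d*v/3
U = -3279 (U = -4 + (19299 - 22574) = -4 - 3275 = -3279)
k = -37 (k = 3 - ⅓*6*4*5 = 3 - 8*5 = 3 - 40 = -37)
E(p, B) = -1/37 (E(p, B) = 1/(-37) = -1/37)
U + E(35, 66) = -3279 - 1/37 = -121324/37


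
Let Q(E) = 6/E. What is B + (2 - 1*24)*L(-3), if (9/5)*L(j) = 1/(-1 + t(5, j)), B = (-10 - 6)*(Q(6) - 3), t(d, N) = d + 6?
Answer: 277/9 ≈ 30.778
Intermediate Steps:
t(d, N) = 6 + d
B = 32 (B = (-10 - 6)*(6/6 - 3) = -16*(6*(⅙) - 3) = -16*(1 - 3) = -16*(-2) = 32)
L(j) = 1/18 (L(j) = 5/(9*(-1 + (6 + 5))) = 5/(9*(-1 + 11)) = (5/9)/10 = (5/9)*(⅒) = 1/18)
B + (2 - 1*24)*L(-3) = 32 + (2 - 1*24)*(1/18) = 32 + (2 - 24)*(1/18) = 32 - 22*1/18 = 32 - 11/9 = 277/9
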